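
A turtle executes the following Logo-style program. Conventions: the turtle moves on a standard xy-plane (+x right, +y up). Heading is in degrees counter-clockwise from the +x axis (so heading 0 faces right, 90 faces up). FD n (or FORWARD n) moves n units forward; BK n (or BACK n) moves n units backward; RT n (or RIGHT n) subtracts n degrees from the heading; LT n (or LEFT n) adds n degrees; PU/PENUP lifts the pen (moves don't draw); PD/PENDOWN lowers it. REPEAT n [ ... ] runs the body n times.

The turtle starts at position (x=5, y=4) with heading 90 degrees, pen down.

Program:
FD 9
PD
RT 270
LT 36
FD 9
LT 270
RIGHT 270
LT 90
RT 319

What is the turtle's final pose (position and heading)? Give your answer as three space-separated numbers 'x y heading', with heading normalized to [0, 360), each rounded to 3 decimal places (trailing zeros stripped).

Answer: -2.281 7.71 347

Derivation:
Executing turtle program step by step:
Start: pos=(5,4), heading=90, pen down
FD 9: (5,4) -> (5,13) [heading=90, draw]
PD: pen down
RT 270: heading 90 -> 180
LT 36: heading 180 -> 216
FD 9: (5,13) -> (-2.281,7.71) [heading=216, draw]
LT 270: heading 216 -> 126
RT 270: heading 126 -> 216
LT 90: heading 216 -> 306
RT 319: heading 306 -> 347
Final: pos=(-2.281,7.71), heading=347, 2 segment(s) drawn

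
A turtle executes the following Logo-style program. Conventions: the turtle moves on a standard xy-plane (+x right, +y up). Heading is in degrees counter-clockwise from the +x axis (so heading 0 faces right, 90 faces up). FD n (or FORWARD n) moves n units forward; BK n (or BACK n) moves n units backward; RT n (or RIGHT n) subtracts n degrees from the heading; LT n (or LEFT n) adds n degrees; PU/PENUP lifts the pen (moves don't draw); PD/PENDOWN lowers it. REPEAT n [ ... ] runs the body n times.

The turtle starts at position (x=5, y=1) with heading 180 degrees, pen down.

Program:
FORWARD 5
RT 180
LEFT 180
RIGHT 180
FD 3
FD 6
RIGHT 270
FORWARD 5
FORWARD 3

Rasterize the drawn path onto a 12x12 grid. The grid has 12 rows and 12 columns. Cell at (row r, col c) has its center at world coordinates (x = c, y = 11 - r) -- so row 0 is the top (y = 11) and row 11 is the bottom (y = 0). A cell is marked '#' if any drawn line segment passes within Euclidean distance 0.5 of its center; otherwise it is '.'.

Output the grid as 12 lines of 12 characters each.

Segment 0: (5,1) -> (0,1)
Segment 1: (0,1) -> (3,1)
Segment 2: (3,1) -> (9,1)
Segment 3: (9,1) -> (9,6)
Segment 4: (9,6) -> (9,9)

Answer: ............
............
.........#..
.........#..
.........#..
.........#..
.........#..
.........#..
.........#..
.........#..
##########..
............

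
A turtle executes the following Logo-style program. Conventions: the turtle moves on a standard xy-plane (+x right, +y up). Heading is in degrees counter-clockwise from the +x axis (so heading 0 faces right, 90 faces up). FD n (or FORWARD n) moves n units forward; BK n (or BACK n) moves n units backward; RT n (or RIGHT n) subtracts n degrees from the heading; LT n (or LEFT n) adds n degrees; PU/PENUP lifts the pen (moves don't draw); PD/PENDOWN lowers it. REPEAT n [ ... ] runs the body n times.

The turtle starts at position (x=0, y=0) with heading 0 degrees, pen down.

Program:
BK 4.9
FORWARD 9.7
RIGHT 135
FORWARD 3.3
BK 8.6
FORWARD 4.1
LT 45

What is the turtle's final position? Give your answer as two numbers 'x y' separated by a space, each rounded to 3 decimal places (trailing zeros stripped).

Answer: 5.649 0.849

Derivation:
Executing turtle program step by step:
Start: pos=(0,0), heading=0, pen down
BK 4.9: (0,0) -> (-4.9,0) [heading=0, draw]
FD 9.7: (-4.9,0) -> (4.8,0) [heading=0, draw]
RT 135: heading 0 -> 225
FD 3.3: (4.8,0) -> (2.467,-2.333) [heading=225, draw]
BK 8.6: (2.467,-2.333) -> (8.548,3.748) [heading=225, draw]
FD 4.1: (8.548,3.748) -> (5.649,0.849) [heading=225, draw]
LT 45: heading 225 -> 270
Final: pos=(5.649,0.849), heading=270, 5 segment(s) drawn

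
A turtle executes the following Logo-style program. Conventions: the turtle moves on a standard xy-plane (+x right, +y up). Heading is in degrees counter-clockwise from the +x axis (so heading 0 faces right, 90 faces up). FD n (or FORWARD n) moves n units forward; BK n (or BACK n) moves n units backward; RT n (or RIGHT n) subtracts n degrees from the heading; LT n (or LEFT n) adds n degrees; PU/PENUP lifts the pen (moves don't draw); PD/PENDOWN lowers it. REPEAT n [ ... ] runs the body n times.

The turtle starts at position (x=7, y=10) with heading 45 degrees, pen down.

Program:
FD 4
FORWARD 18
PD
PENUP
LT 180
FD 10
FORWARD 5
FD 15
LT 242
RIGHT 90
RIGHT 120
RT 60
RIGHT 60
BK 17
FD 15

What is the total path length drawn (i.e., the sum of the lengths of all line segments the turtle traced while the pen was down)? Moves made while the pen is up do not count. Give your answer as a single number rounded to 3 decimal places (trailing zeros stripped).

Answer: 22

Derivation:
Executing turtle program step by step:
Start: pos=(7,10), heading=45, pen down
FD 4: (7,10) -> (9.828,12.828) [heading=45, draw]
FD 18: (9.828,12.828) -> (22.556,25.556) [heading=45, draw]
PD: pen down
PU: pen up
LT 180: heading 45 -> 225
FD 10: (22.556,25.556) -> (15.485,18.485) [heading=225, move]
FD 5: (15.485,18.485) -> (11.95,14.95) [heading=225, move]
FD 15: (11.95,14.95) -> (1.343,4.343) [heading=225, move]
LT 242: heading 225 -> 107
RT 90: heading 107 -> 17
RT 120: heading 17 -> 257
RT 60: heading 257 -> 197
RT 60: heading 197 -> 137
BK 17: (1.343,4.343) -> (13.776,-7.251) [heading=137, move]
FD 15: (13.776,-7.251) -> (2.806,2.979) [heading=137, move]
Final: pos=(2.806,2.979), heading=137, 2 segment(s) drawn

Segment lengths:
  seg 1: (7,10) -> (9.828,12.828), length = 4
  seg 2: (9.828,12.828) -> (22.556,25.556), length = 18
Total = 22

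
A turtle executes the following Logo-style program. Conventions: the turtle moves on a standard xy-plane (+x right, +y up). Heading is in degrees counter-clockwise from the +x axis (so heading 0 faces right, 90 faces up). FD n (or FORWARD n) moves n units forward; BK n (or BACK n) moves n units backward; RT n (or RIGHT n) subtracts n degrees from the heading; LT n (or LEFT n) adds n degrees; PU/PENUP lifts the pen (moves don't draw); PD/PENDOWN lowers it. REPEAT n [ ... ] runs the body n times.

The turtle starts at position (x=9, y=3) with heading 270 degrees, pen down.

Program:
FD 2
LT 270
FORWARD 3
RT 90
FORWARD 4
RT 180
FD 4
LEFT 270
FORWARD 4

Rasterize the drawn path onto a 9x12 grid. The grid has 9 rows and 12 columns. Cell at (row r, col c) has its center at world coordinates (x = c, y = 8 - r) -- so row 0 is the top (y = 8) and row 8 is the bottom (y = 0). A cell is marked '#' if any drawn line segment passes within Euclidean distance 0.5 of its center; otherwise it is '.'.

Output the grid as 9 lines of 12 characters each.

Answer: ............
............
............
......#.....
......#.....
......#..#..
......#..#..
..########..
............

Derivation:
Segment 0: (9,3) -> (9,1)
Segment 1: (9,1) -> (6,1)
Segment 2: (6,1) -> (6,5)
Segment 3: (6,5) -> (6,1)
Segment 4: (6,1) -> (2,1)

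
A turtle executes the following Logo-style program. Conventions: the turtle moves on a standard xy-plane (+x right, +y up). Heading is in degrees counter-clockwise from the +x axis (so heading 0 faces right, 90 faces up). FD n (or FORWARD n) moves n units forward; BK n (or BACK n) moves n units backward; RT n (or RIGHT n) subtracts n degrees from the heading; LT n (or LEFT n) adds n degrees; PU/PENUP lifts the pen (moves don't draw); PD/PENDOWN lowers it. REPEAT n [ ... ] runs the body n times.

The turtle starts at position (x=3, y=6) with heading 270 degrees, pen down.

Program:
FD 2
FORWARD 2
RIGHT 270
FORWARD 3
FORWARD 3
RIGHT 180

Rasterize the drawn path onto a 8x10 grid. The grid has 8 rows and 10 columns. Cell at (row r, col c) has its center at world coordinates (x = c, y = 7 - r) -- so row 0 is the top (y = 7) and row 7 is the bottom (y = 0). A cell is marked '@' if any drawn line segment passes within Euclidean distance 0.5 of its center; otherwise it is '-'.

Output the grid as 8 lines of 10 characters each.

Answer: ----------
---@------
---@------
---@------
---@------
---@@@@@@@
----------
----------

Derivation:
Segment 0: (3,6) -> (3,4)
Segment 1: (3,4) -> (3,2)
Segment 2: (3,2) -> (6,2)
Segment 3: (6,2) -> (9,2)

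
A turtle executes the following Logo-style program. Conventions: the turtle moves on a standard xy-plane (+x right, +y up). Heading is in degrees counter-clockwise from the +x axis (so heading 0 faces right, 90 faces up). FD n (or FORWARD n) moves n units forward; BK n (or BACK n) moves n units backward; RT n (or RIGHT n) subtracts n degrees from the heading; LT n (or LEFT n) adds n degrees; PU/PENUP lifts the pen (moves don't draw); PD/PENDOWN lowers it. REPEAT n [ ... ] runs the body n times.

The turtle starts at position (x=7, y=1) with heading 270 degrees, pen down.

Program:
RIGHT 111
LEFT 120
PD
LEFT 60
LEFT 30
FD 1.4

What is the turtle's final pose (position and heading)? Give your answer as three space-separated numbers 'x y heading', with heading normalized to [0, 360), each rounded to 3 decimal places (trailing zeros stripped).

Answer: 8.383 1.219 9

Derivation:
Executing turtle program step by step:
Start: pos=(7,1), heading=270, pen down
RT 111: heading 270 -> 159
LT 120: heading 159 -> 279
PD: pen down
LT 60: heading 279 -> 339
LT 30: heading 339 -> 9
FD 1.4: (7,1) -> (8.383,1.219) [heading=9, draw]
Final: pos=(8.383,1.219), heading=9, 1 segment(s) drawn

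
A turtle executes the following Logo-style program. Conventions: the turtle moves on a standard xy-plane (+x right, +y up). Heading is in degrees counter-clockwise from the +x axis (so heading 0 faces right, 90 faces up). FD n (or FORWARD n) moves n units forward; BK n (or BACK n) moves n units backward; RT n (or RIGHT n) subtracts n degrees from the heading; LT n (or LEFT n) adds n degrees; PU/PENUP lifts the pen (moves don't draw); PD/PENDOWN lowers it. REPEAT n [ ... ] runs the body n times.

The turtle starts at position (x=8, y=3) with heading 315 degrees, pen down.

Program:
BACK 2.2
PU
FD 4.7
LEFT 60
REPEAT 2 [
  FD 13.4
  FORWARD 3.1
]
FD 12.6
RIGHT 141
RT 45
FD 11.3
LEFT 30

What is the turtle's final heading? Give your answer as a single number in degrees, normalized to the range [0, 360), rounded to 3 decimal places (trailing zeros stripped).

Answer: 219

Derivation:
Executing turtle program step by step:
Start: pos=(8,3), heading=315, pen down
BK 2.2: (8,3) -> (6.444,4.556) [heading=315, draw]
PU: pen up
FD 4.7: (6.444,4.556) -> (9.768,1.232) [heading=315, move]
LT 60: heading 315 -> 15
REPEAT 2 [
  -- iteration 1/2 --
  FD 13.4: (9.768,1.232) -> (22.711,4.7) [heading=15, move]
  FD 3.1: (22.711,4.7) -> (25.706,5.503) [heading=15, move]
  -- iteration 2/2 --
  FD 13.4: (25.706,5.503) -> (38.649,8.971) [heading=15, move]
  FD 3.1: (38.649,8.971) -> (41.643,9.773) [heading=15, move]
]
FD 12.6: (41.643,9.773) -> (53.814,13.034) [heading=15, move]
RT 141: heading 15 -> 234
RT 45: heading 234 -> 189
FD 11.3: (53.814,13.034) -> (42.653,11.267) [heading=189, move]
LT 30: heading 189 -> 219
Final: pos=(42.653,11.267), heading=219, 1 segment(s) drawn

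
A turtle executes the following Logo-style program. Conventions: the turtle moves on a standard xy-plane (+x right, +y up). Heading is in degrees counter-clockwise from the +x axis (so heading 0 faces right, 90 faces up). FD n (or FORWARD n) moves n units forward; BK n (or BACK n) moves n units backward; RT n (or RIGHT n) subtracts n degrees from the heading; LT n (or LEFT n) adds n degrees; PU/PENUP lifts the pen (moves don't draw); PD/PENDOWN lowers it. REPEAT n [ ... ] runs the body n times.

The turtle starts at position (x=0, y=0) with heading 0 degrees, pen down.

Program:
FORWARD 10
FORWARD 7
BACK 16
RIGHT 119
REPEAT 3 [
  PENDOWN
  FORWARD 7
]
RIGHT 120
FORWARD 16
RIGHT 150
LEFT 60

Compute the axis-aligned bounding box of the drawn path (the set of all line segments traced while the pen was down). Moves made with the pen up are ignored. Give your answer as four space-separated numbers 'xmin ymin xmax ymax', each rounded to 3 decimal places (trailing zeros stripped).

Executing turtle program step by step:
Start: pos=(0,0), heading=0, pen down
FD 10: (0,0) -> (10,0) [heading=0, draw]
FD 7: (10,0) -> (17,0) [heading=0, draw]
BK 16: (17,0) -> (1,0) [heading=0, draw]
RT 119: heading 0 -> 241
REPEAT 3 [
  -- iteration 1/3 --
  PD: pen down
  FD 7: (1,0) -> (-2.394,-6.122) [heading=241, draw]
  -- iteration 2/3 --
  PD: pen down
  FD 7: (-2.394,-6.122) -> (-5.787,-12.245) [heading=241, draw]
  -- iteration 3/3 --
  PD: pen down
  FD 7: (-5.787,-12.245) -> (-9.181,-18.367) [heading=241, draw]
]
RT 120: heading 241 -> 121
FD 16: (-9.181,-18.367) -> (-17.422,-4.652) [heading=121, draw]
RT 150: heading 121 -> 331
LT 60: heading 331 -> 31
Final: pos=(-17.422,-4.652), heading=31, 7 segment(s) drawn

Segment endpoints: x in {-17.422, -9.181, -5.787, -2.394, 0, 1, 10, 17}, y in {-18.367, -12.245, -6.122, -4.652, 0}
xmin=-17.422, ymin=-18.367, xmax=17, ymax=0

Answer: -17.422 -18.367 17 0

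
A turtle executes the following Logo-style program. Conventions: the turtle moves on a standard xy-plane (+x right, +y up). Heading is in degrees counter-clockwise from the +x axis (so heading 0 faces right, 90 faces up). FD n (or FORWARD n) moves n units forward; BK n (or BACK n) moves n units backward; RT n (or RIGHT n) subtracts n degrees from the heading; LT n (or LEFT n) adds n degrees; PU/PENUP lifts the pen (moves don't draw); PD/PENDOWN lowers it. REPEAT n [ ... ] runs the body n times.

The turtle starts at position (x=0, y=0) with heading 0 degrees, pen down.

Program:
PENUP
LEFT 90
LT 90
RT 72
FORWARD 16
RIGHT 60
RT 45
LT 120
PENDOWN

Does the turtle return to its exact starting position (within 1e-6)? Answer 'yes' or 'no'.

Answer: no

Derivation:
Executing turtle program step by step:
Start: pos=(0,0), heading=0, pen down
PU: pen up
LT 90: heading 0 -> 90
LT 90: heading 90 -> 180
RT 72: heading 180 -> 108
FD 16: (0,0) -> (-4.944,15.217) [heading=108, move]
RT 60: heading 108 -> 48
RT 45: heading 48 -> 3
LT 120: heading 3 -> 123
PD: pen down
Final: pos=(-4.944,15.217), heading=123, 0 segment(s) drawn

Start position: (0, 0)
Final position: (-4.944, 15.217)
Distance = 16; >= 1e-6 -> NOT closed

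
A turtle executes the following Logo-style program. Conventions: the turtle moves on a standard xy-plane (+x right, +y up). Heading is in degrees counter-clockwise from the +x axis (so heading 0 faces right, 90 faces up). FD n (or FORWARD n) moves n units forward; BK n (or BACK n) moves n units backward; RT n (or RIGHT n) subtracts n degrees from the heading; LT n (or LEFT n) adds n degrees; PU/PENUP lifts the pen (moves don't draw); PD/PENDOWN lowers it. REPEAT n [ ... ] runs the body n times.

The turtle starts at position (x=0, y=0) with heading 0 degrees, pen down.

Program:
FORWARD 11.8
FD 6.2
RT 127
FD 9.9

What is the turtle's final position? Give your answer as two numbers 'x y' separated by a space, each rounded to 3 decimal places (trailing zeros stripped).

Answer: 12.042 -7.906

Derivation:
Executing turtle program step by step:
Start: pos=(0,0), heading=0, pen down
FD 11.8: (0,0) -> (11.8,0) [heading=0, draw]
FD 6.2: (11.8,0) -> (18,0) [heading=0, draw]
RT 127: heading 0 -> 233
FD 9.9: (18,0) -> (12.042,-7.906) [heading=233, draw]
Final: pos=(12.042,-7.906), heading=233, 3 segment(s) drawn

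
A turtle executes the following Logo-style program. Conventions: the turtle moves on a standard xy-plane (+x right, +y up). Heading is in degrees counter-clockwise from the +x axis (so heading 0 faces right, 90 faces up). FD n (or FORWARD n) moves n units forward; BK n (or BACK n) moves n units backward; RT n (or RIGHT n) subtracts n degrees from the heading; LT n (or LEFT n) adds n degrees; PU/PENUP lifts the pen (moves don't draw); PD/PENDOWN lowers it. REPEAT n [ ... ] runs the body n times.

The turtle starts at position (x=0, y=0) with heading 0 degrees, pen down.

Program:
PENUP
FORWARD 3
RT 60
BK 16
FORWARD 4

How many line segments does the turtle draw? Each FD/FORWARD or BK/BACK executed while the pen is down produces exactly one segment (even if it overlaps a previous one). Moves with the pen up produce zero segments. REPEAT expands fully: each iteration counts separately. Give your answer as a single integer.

Executing turtle program step by step:
Start: pos=(0,0), heading=0, pen down
PU: pen up
FD 3: (0,0) -> (3,0) [heading=0, move]
RT 60: heading 0 -> 300
BK 16: (3,0) -> (-5,13.856) [heading=300, move]
FD 4: (-5,13.856) -> (-3,10.392) [heading=300, move]
Final: pos=(-3,10.392), heading=300, 0 segment(s) drawn
Segments drawn: 0

Answer: 0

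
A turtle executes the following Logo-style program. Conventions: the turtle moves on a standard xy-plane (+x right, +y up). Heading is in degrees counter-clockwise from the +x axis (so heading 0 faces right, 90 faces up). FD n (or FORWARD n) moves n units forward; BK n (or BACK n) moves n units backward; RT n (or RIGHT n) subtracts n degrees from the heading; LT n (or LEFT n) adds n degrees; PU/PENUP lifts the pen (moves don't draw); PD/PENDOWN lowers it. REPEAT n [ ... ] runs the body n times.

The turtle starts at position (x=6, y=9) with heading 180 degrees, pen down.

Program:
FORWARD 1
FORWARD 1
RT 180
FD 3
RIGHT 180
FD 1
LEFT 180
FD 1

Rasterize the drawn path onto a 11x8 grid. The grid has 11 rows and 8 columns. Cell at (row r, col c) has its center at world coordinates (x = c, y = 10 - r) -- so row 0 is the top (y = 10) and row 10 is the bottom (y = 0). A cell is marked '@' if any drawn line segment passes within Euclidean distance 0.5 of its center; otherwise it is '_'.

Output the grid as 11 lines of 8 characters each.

Answer: ________
____@@@@
________
________
________
________
________
________
________
________
________

Derivation:
Segment 0: (6,9) -> (5,9)
Segment 1: (5,9) -> (4,9)
Segment 2: (4,9) -> (7,9)
Segment 3: (7,9) -> (6,9)
Segment 4: (6,9) -> (7,9)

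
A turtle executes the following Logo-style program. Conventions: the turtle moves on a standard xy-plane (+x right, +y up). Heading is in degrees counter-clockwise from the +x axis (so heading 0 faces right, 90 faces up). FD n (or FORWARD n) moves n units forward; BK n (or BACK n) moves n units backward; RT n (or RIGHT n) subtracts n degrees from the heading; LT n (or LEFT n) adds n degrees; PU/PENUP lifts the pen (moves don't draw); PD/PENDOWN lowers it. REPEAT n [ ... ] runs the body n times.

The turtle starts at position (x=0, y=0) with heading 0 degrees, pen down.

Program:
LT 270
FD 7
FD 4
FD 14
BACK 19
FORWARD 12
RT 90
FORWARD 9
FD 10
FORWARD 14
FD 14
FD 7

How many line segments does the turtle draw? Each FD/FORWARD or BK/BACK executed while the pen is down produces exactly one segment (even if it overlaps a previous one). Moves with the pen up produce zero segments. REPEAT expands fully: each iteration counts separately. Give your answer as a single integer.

Answer: 10

Derivation:
Executing turtle program step by step:
Start: pos=(0,0), heading=0, pen down
LT 270: heading 0 -> 270
FD 7: (0,0) -> (0,-7) [heading=270, draw]
FD 4: (0,-7) -> (0,-11) [heading=270, draw]
FD 14: (0,-11) -> (0,-25) [heading=270, draw]
BK 19: (0,-25) -> (0,-6) [heading=270, draw]
FD 12: (0,-6) -> (0,-18) [heading=270, draw]
RT 90: heading 270 -> 180
FD 9: (0,-18) -> (-9,-18) [heading=180, draw]
FD 10: (-9,-18) -> (-19,-18) [heading=180, draw]
FD 14: (-19,-18) -> (-33,-18) [heading=180, draw]
FD 14: (-33,-18) -> (-47,-18) [heading=180, draw]
FD 7: (-47,-18) -> (-54,-18) [heading=180, draw]
Final: pos=(-54,-18), heading=180, 10 segment(s) drawn
Segments drawn: 10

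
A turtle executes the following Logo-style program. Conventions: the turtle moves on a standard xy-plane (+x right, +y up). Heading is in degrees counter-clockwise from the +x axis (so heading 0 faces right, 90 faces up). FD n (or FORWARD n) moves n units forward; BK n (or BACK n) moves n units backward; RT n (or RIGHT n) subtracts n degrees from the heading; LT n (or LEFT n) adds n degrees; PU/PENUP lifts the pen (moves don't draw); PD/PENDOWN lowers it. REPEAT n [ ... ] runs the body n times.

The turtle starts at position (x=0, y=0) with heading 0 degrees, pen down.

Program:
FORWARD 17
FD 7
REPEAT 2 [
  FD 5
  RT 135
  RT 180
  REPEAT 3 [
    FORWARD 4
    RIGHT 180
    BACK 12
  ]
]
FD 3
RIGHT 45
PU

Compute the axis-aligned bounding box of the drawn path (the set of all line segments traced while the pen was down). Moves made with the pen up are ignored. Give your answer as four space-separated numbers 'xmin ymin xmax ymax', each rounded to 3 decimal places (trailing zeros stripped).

Executing turtle program step by step:
Start: pos=(0,0), heading=0, pen down
FD 17: (0,0) -> (17,0) [heading=0, draw]
FD 7: (17,0) -> (24,0) [heading=0, draw]
REPEAT 2 [
  -- iteration 1/2 --
  FD 5: (24,0) -> (29,0) [heading=0, draw]
  RT 135: heading 0 -> 225
  RT 180: heading 225 -> 45
  REPEAT 3 [
    -- iteration 1/3 --
    FD 4: (29,0) -> (31.828,2.828) [heading=45, draw]
    RT 180: heading 45 -> 225
    BK 12: (31.828,2.828) -> (40.314,11.314) [heading=225, draw]
    -- iteration 2/3 --
    FD 4: (40.314,11.314) -> (37.485,8.485) [heading=225, draw]
    RT 180: heading 225 -> 45
    BK 12: (37.485,8.485) -> (29,0) [heading=45, draw]
    -- iteration 3/3 --
    FD 4: (29,0) -> (31.828,2.828) [heading=45, draw]
    RT 180: heading 45 -> 225
    BK 12: (31.828,2.828) -> (40.314,11.314) [heading=225, draw]
  ]
  -- iteration 2/2 --
  FD 5: (40.314,11.314) -> (36.778,7.778) [heading=225, draw]
  RT 135: heading 225 -> 90
  RT 180: heading 90 -> 270
  REPEAT 3 [
    -- iteration 1/3 --
    FD 4: (36.778,7.778) -> (36.778,3.778) [heading=270, draw]
    RT 180: heading 270 -> 90
    BK 12: (36.778,3.778) -> (36.778,-8.222) [heading=90, draw]
    -- iteration 2/3 --
    FD 4: (36.778,-8.222) -> (36.778,-4.222) [heading=90, draw]
    RT 180: heading 90 -> 270
    BK 12: (36.778,-4.222) -> (36.778,7.778) [heading=270, draw]
    -- iteration 3/3 --
    FD 4: (36.778,7.778) -> (36.778,3.778) [heading=270, draw]
    RT 180: heading 270 -> 90
    BK 12: (36.778,3.778) -> (36.778,-8.222) [heading=90, draw]
  ]
]
FD 3: (36.778,-8.222) -> (36.778,-5.222) [heading=90, draw]
RT 45: heading 90 -> 45
PU: pen up
Final: pos=(36.778,-5.222), heading=45, 17 segment(s) drawn

Segment endpoints: x in {0, 17, 24, 29, 31.828, 31.828, 36.778, 36.778, 36.778, 37.485, 40.314}, y in {-8.222, -5.222, -4.222, 0, 2.828, 2.828, 3.778, 3.778, 7.778, 7.778, 8.485, 11.314}
xmin=0, ymin=-8.222, xmax=40.314, ymax=11.314

Answer: 0 -8.222 40.314 11.314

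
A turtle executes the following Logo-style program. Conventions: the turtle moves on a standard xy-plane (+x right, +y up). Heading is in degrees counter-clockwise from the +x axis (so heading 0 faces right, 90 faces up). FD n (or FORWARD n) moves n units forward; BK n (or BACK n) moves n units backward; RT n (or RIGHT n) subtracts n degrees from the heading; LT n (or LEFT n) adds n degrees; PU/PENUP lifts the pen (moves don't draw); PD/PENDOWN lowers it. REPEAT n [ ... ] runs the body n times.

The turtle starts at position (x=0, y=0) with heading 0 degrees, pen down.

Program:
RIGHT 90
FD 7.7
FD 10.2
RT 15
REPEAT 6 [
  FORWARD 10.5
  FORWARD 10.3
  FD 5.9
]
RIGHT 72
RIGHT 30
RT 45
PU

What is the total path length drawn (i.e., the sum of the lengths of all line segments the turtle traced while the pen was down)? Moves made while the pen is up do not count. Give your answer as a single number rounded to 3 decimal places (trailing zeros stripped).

Answer: 178.1

Derivation:
Executing turtle program step by step:
Start: pos=(0,0), heading=0, pen down
RT 90: heading 0 -> 270
FD 7.7: (0,0) -> (0,-7.7) [heading=270, draw]
FD 10.2: (0,-7.7) -> (0,-17.9) [heading=270, draw]
RT 15: heading 270 -> 255
REPEAT 6 [
  -- iteration 1/6 --
  FD 10.5: (0,-17.9) -> (-2.718,-28.042) [heading=255, draw]
  FD 10.3: (-2.718,-28.042) -> (-5.383,-37.991) [heading=255, draw]
  FD 5.9: (-5.383,-37.991) -> (-6.91,-43.69) [heading=255, draw]
  -- iteration 2/6 --
  FD 10.5: (-6.91,-43.69) -> (-9.628,-53.832) [heading=255, draw]
  FD 10.3: (-9.628,-53.832) -> (-12.294,-63.781) [heading=255, draw]
  FD 5.9: (-12.294,-63.781) -> (-13.821,-69.48) [heading=255, draw]
  -- iteration 3/6 --
  FD 10.5: (-13.821,-69.48) -> (-16.539,-79.623) [heading=255, draw]
  FD 10.3: (-16.539,-79.623) -> (-19.204,-89.572) [heading=255, draw]
  FD 5.9: (-19.204,-89.572) -> (-20.731,-95.271) [heading=255, draw]
  -- iteration 4/6 --
  FD 10.5: (-20.731,-95.271) -> (-23.449,-105.413) [heading=255, draw]
  FD 10.3: (-23.449,-105.413) -> (-26.115,-115.362) [heading=255, draw]
  FD 5.9: (-26.115,-115.362) -> (-27.642,-121.061) [heading=255, draw]
  -- iteration 5/6 --
  FD 10.5: (-27.642,-121.061) -> (-30.359,-131.203) [heading=255, draw]
  FD 10.3: (-30.359,-131.203) -> (-33.025,-141.152) [heading=255, draw]
  FD 5.9: (-33.025,-141.152) -> (-34.552,-146.851) [heading=255, draw]
  -- iteration 6/6 --
  FD 10.5: (-34.552,-146.851) -> (-37.27,-156.993) [heading=255, draw]
  FD 10.3: (-37.27,-156.993) -> (-39.936,-166.942) [heading=255, draw]
  FD 5.9: (-39.936,-166.942) -> (-41.463,-172.641) [heading=255, draw]
]
RT 72: heading 255 -> 183
RT 30: heading 183 -> 153
RT 45: heading 153 -> 108
PU: pen up
Final: pos=(-41.463,-172.641), heading=108, 20 segment(s) drawn

Segment lengths:
  seg 1: (0,0) -> (0,-7.7), length = 7.7
  seg 2: (0,-7.7) -> (0,-17.9), length = 10.2
  seg 3: (0,-17.9) -> (-2.718,-28.042), length = 10.5
  seg 4: (-2.718,-28.042) -> (-5.383,-37.991), length = 10.3
  seg 5: (-5.383,-37.991) -> (-6.91,-43.69), length = 5.9
  seg 6: (-6.91,-43.69) -> (-9.628,-53.832), length = 10.5
  seg 7: (-9.628,-53.832) -> (-12.294,-63.781), length = 10.3
  seg 8: (-12.294,-63.781) -> (-13.821,-69.48), length = 5.9
  seg 9: (-13.821,-69.48) -> (-16.539,-79.623), length = 10.5
  seg 10: (-16.539,-79.623) -> (-19.204,-89.572), length = 10.3
  seg 11: (-19.204,-89.572) -> (-20.731,-95.271), length = 5.9
  seg 12: (-20.731,-95.271) -> (-23.449,-105.413), length = 10.5
  seg 13: (-23.449,-105.413) -> (-26.115,-115.362), length = 10.3
  seg 14: (-26.115,-115.362) -> (-27.642,-121.061), length = 5.9
  seg 15: (-27.642,-121.061) -> (-30.359,-131.203), length = 10.5
  seg 16: (-30.359,-131.203) -> (-33.025,-141.152), length = 10.3
  seg 17: (-33.025,-141.152) -> (-34.552,-146.851), length = 5.9
  seg 18: (-34.552,-146.851) -> (-37.27,-156.993), length = 10.5
  seg 19: (-37.27,-156.993) -> (-39.936,-166.942), length = 10.3
  seg 20: (-39.936,-166.942) -> (-41.463,-172.641), length = 5.9
Total = 178.1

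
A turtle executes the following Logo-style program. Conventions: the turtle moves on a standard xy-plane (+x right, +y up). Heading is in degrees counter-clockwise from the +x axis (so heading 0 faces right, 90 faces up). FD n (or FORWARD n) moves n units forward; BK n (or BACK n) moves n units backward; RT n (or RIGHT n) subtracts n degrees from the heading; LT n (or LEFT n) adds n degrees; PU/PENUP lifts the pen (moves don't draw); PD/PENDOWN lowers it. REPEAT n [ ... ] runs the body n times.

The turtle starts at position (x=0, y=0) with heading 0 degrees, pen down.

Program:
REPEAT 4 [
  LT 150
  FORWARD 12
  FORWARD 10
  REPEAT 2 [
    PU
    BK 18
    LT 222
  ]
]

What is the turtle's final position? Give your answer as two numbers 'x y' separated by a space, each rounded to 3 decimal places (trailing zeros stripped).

Answer: -22.505 1.681

Derivation:
Executing turtle program step by step:
Start: pos=(0,0), heading=0, pen down
REPEAT 4 [
  -- iteration 1/4 --
  LT 150: heading 0 -> 150
  FD 12: (0,0) -> (-10.392,6) [heading=150, draw]
  FD 10: (-10.392,6) -> (-19.053,11) [heading=150, draw]
  REPEAT 2 [
    -- iteration 1/2 --
    PU: pen up
    BK 18: (-19.053,11) -> (-3.464,2) [heading=150, move]
    LT 222: heading 150 -> 12
    -- iteration 2/2 --
    PU: pen up
    BK 18: (-3.464,2) -> (-21.071,-1.742) [heading=12, move]
    LT 222: heading 12 -> 234
  ]
  -- iteration 2/4 --
  LT 150: heading 234 -> 24
  FD 12: (-21.071,-1.742) -> (-10.108,3.138) [heading=24, move]
  FD 10: (-10.108,3.138) -> (-0.973,7.206) [heading=24, move]
  REPEAT 2 [
    -- iteration 1/2 --
    PU: pen up
    BK 18: (-0.973,7.206) -> (-17.417,-0.115) [heading=24, move]
    LT 222: heading 24 -> 246
    -- iteration 2/2 --
    PU: pen up
    BK 18: (-17.417,-0.115) -> (-10.095,16.328) [heading=246, move]
    LT 222: heading 246 -> 108
  ]
  -- iteration 3/4 --
  LT 150: heading 108 -> 258
  FD 12: (-10.095,16.328) -> (-12.59,4.591) [heading=258, move]
  FD 10: (-12.59,4.591) -> (-14.669,-5.191) [heading=258, move]
  REPEAT 2 [
    -- iteration 1/2 --
    PU: pen up
    BK 18: (-14.669,-5.191) -> (-10.927,12.416) [heading=258, move]
    LT 222: heading 258 -> 120
    -- iteration 2/2 --
    PU: pen up
    BK 18: (-10.927,12.416) -> (-1.927,-3.173) [heading=120, move]
    LT 222: heading 120 -> 342
  ]
  -- iteration 4/4 --
  LT 150: heading 342 -> 132
  FD 12: (-1.927,-3.173) -> (-9.957,5.745) [heading=132, move]
  FD 10: (-9.957,5.745) -> (-16.648,13.176) [heading=132, move]
  REPEAT 2 [
    -- iteration 1/2 --
    PU: pen up
    BK 18: (-16.648,13.176) -> (-4.603,-0.2) [heading=132, move]
    LT 222: heading 132 -> 354
    -- iteration 2/2 --
    PU: pen up
    BK 18: (-4.603,-0.2) -> (-22.505,1.681) [heading=354, move]
    LT 222: heading 354 -> 216
  ]
]
Final: pos=(-22.505,1.681), heading=216, 2 segment(s) drawn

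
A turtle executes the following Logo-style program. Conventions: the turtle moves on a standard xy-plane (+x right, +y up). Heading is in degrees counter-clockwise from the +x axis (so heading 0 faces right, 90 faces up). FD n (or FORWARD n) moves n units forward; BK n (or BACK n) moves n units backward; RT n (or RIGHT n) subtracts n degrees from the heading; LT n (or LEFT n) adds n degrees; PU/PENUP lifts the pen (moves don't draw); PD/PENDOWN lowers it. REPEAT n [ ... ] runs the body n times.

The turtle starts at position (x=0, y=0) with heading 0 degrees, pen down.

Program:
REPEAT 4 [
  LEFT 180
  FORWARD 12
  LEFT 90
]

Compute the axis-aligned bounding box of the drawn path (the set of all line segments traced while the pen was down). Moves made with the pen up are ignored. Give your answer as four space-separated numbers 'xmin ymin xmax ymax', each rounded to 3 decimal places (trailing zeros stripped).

Executing turtle program step by step:
Start: pos=(0,0), heading=0, pen down
REPEAT 4 [
  -- iteration 1/4 --
  LT 180: heading 0 -> 180
  FD 12: (0,0) -> (-12,0) [heading=180, draw]
  LT 90: heading 180 -> 270
  -- iteration 2/4 --
  LT 180: heading 270 -> 90
  FD 12: (-12,0) -> (-12,12) [heading=90, draw]
  LT 90: heading 90 -> 180
  -- iteration 3/4 --
  LT 180: heading 180 -> 0
  FD 12: (-12,12) -> (0,12) [heading=0, draw]
  LT 90: heading 0 -> 90
  -- iteration 4/4 --
  LT 180: heading 90 -> 270
  FD 12: (0,12) -> (0,0) [heading=270, draw]
  LT 90: heading 270 -> 0
]
Final: pos=(0,0), heading=0, 4 segment(s) drawn

Segment endpoints: x in {-12, -12, 0, 0, 0}, y in {0, 0, 0, 12, 12}
xmin=-12, ymin=0, xmax=0, ymax=12

Answer: -12 0 0 12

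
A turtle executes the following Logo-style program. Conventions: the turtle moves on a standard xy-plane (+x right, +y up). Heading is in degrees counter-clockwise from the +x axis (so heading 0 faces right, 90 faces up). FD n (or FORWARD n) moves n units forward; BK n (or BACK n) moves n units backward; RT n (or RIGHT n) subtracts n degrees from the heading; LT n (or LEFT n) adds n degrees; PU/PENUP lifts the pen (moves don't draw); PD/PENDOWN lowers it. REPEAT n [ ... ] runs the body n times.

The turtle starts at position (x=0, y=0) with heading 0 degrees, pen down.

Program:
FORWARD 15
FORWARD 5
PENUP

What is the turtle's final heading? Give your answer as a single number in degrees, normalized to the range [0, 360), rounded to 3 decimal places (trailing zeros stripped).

Executing turtle program step by step:
Start: pos=(0,0), heading=0, pen down
FD 15: (0,0) -> (15,0) [heading=0, draw]
FD 5: (15,0) -> (20,0) [heading=0, draw]
PU: pen up
Final: pos=(20,0), heading=0, 2 segment(s) drawn

Answer: 0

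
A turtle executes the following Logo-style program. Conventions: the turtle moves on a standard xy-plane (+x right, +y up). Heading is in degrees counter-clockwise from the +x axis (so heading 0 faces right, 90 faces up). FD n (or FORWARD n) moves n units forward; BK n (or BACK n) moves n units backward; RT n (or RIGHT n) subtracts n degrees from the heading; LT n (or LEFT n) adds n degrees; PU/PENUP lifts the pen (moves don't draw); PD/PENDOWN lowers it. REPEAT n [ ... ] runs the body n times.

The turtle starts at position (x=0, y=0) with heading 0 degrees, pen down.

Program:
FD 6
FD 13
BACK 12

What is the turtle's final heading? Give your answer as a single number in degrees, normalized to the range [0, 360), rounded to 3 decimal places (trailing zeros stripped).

Answer: 0

Derivation:
Executing turtle program step by step:
Start: pos=(0,0), heading=0, pen down
FD 6: (0,0) -> (6,0) [heading=0, draw]
FD 13: (6,0) -> (19,0) [heading=0, draw]
BK 12: (19,0) -> (7,0) [heading=0, draw]
Final: pos=(7,0), heading=0, 3 segment(s) drawn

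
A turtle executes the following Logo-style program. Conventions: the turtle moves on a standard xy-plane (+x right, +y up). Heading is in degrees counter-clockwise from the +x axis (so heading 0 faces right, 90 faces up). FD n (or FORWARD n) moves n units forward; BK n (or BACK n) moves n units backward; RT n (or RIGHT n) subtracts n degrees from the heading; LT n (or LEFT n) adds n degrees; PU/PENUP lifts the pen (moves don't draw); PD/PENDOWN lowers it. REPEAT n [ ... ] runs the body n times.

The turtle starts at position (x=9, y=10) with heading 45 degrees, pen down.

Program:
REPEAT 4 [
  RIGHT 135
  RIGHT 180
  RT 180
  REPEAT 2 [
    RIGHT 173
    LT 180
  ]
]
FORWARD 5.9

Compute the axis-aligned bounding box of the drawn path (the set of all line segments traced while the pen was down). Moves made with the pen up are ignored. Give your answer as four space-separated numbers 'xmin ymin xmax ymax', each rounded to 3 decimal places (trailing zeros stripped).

Answer: 9 4.208 10.126 10

Derivation:
Executing turtle program step by step:
Start: pos=(9,10), heading=45, pen down
REPEAT 4 [
  -- iteration 1/4 --
  RT 135: heading 45 -> 270
  RT 180: heading 270 -> 90
  RT 180: heading 90 -> 270
  REPEAT 2 [
    -- iteration 1/2 --
    RT 173: heading 270 -> 97
    LT 180: heading 97 -> 277
    -- iteration 2/2 --
    RT 173: heading 277 -> 104
    LT 180: heading 104 -> 284
  ]
  -- iteration 2/4 --
  RT 135: heading 284 -> 149
  RT 180: heading 149 -> 329
  RT 180: heading 329 -> 149
  REPEAT 2 [
    -- iteration 1/2 --
    RT 173: heading 149 -> 336
    LT 180: heading 336 -> 156
    -- iteration 2/2 --
    RT 173: heading 156 -> 343
    LT 180: heading 343 -> 163
  ]
  -- iteration 3/4 --
  RT 135: heading 163 -> 28
  RT 180: heading 28 -> 208
  RT 180: heading 208 -> 28
  REPEAT 2 [
    -- iteration 1/2 --
    RT 173: heading 28 -> 215
    LT 180: heading 215 -> 35
    -- iteration 2/2 --
    RT 173: heading 35 -> 222
    LT 180: heading 222 -> 42
  ]
  -- iteration 4/4 --
  RT 135: heading 42 -> 267
  RT 180: heading 267 -> 87
  RT 180: heading 87 -> 267
  REPEAT 2 [
    -- iteration 1/2 --
    RT 173: heading 267 -> 94
    LT 180: heading 94 -> 274
    -- iteration 2/2 --
    RT 173: heading 274 -> 101
    LT 180: heading 101 -> 281
  ]
]
FD 5.9: (9,10) -> (10.126,4.208) [heading=281, draw]
Final: pos=(10.126,4.208), heading=281, 1 segment(s) drawn

Segment endpoints: x in {9, 10.126}, y in {4.208, 10}
xmin=9, ymin=4.208, xmax=10.126, ymax=10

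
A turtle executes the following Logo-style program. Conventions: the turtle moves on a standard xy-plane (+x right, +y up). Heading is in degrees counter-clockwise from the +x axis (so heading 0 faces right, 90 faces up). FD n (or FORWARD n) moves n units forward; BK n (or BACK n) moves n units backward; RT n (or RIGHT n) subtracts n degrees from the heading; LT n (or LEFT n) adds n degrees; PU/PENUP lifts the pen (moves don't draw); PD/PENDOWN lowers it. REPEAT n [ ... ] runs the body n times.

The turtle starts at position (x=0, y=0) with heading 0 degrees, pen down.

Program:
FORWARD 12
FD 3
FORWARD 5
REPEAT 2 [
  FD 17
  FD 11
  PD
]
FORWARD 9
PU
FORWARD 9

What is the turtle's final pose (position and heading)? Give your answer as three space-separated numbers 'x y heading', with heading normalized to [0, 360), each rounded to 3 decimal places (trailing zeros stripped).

Executing turtle program step by step:
Start: pos=(0,0), heading=0, pen down
FD 12: (0,0) -> (12,0) [heading=0, draw]
FD 3: (12,0) -> (15,0) [heading=0, draw]
FD 5: (15,0) -> (20,0) [heading=0, draw]
REPEAT 2 [
  -- iteration 1/2 --
  FD 17: (20,0) -> (37,0) [heading=0, draw]
  FD 11: (37,0) -> (48,0) [heading=0, draw]
  PD: pen down
  -- iteration 2/2 --
  FD 17: (48,0) -> (65,0) [heading=0, draw]
  FD 11: (65,0) -> (76,0) [heading=0, draw]
  PD: pen down
]
FD 9: (76,0) -> (85,0) [heading=0, draw]
PU: pen up
FD 9: (85,0) -> (94,0) [heading=0, move]
Final: pos=(94,0), heading=0, 8 segment(s) drawn

Answer: 94 0 0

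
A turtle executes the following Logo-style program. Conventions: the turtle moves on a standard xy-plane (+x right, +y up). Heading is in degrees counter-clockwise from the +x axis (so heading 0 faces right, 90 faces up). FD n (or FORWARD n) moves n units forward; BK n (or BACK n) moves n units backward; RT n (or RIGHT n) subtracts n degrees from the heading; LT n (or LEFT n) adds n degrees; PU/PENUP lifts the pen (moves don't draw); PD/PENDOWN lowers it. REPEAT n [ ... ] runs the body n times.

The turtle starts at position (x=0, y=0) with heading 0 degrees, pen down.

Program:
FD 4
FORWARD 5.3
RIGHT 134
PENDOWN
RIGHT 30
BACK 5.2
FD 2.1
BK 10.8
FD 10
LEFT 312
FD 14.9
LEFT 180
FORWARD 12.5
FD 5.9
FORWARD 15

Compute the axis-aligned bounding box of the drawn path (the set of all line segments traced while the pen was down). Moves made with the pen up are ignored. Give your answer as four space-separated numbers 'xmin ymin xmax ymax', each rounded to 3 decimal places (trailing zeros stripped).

Executing turtle program step by step:
Start: pos=(0,0), heading=0, pen down
FD 4: (0,0) -> (4,0) [heading=0, draw]
FD 5.3: (4,0) -> (9.3,0) [heading=0, draw]
RT 134: heading 0 -> 226
PD: pen down
RT 30: heading 226 -> 196
BK 5.2: (9.3,0) -> (14.299,1.433) [heading=196, draw]
FD 2.1: (14.299,1.433) -> (12.28,0.854) [heading=196, draw]
BK 10.8: (12.28,0.854) -> (22.662,3.831) [heading=196, draw]
FD 10: (22.662,3.831) -> (13.049,1.075) [heading=196, draw]
LT 312: heading 196 -> 148
FD 14.9: (13.049,1.075) -> (0.413,8.971) [heading=148, draw]
LT 180: heading 148 -> 328
FD 12.5: (0.413,8.971) -> (11.014,2.347) [heading=328, draw]
FD 5.9: (11.014,2.347) -> (16.017,-0.78) [heading=328, draw]
FD 15: (16.017,-0.78) -> (28.738,-8.729) [heading=328, draw]
Final: pos=(28.738,-8.729), heading=328, 10 segment(s) drawn

Segment endpoints: x in {0, 0.413, 4, 9.3, 11.014, 12.28, 13.049, 14.299, 16.017, 22.662, 28.738}, y in {-8.729, -0.78, 0, 0.854, 1.075, 1.433, 2.347, 3.831, 8.971}
xmin=0, ymin=-8.729, xmax=28.738, ymax=8.971

Answer: 0 -8.729 28.738 8.971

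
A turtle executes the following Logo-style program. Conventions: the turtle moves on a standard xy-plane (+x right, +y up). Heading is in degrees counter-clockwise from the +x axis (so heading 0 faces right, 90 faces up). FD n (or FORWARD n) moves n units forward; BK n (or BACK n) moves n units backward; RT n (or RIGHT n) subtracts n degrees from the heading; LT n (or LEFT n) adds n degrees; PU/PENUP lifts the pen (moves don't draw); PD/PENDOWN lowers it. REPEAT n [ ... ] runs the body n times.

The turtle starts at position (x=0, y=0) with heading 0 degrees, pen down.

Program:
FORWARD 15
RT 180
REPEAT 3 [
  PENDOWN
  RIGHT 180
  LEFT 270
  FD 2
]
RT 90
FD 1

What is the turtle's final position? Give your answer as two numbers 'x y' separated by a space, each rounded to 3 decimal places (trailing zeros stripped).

Answer: 18 0

Derivation:
Executing turtle program step by step:
Start: pos=(0,0), heading=0, pen down
FD 15: (0,0) -> (15,0) [heading=0, draw]
RT 180: heading 0 -> 180
REPEAT 3 [
  -- iteration 1/3 --
  PD: pen down
  RT 180: heading 180 -> 0
  LT 270: heading 0 -> 270
  FD 2: (15,0) -> (15,-2) [heading=270, draw]
  -- iteration 2/3 --
  PD: pen down
  RT 180: heading 270 -> 90
  LT 270: heading 90 -> 0
  FD 2: (15,-2) -> (17,-2) [heading=0, draw]
  -- iteration 3/3 --
  PD: pen down
  RT 180: heading 0 -> 180
  LT 270: heading 180 -> 90
  FD 2: (17,-2) -> (17,0) [heading=90, draw]
]
RT 90: heading 90 -> 0
FD 1: (17,0) -> (18,0) [heading=0, draw]
Final: pos=(18,0), heading=0, 5 segment(s) drawn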